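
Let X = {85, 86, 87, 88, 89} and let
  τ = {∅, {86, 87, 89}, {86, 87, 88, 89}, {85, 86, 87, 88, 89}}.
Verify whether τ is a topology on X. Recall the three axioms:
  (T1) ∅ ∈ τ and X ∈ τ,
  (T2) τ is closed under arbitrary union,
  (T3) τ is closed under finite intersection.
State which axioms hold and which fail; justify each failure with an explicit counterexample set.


τ IS a topology on X.

Axiom (T1): ∅ ∈ τ? Yes; X ∈ τ? Yes.
Axiom (T2/T3): check pairwise unions and intersections of members of τ.
All pairwise intersections and unions checked — each lies in τ. Therefore τ satisfies (T1), (T2), (T3): it IS a topology on X.


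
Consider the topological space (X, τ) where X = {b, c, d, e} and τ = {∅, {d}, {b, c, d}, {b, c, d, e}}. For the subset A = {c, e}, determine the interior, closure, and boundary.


int(A) = ∅, cl(A) = {b, c, e}, ∂A = {b, c, e}.

Closed sets in (X, τ) are complements of opens:
  closed(X, τ) = {∅, {e}, {b, c, e}, {b, c, d, e}}.
int(A) = ⋃ {U ∈ τ : U ⊆ A}. Opens contained in A: ∅.
Taking the union of these: int(A) = ∅.
cl(A) = ⋂ {C closed : A ⊆ C}. Closed sets containing A: {b, c, e}, {b, c, d, e}.
Intersecting these: cl(A) = {b, c, e}.
∂A = cl(A) ∖ int(A) = {b, c, e} ∖ ∅ = {b, c, e}.


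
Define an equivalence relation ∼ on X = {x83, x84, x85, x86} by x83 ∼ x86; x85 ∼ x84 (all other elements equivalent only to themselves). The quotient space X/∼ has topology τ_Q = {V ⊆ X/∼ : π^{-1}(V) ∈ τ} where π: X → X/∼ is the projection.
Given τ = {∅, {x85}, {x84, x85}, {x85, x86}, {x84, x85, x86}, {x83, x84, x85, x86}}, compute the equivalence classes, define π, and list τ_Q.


X/∼ = {[x83=x86], [x84=x85]}; |τ_Q| = 3.

Equivalence classes: [x83=x86], [x84=x85].
Quotient map π: X → X/∼ sends x83 ↦ [x83=x86], x84 ↦ [x84=x85], x85 ↦ [x84=x85], x86 ↦ [x83=x86].
For each subset V ⊆ X/∼, compute π^{-1}(V) ⊆ X and check whether π^{-1}(V) ∈ τ. V is open in τ_Q iff π^{-1}(V) ∈ τ.
  V = {}: π^{-1}(V) = ∅ ∈ τ ✓.
  V = {[x83=x86]}: π^{-1}(V) = {x83, x86} ∉ τ ✗.
  V = {[x84=x85]}: π^{-1}(V) = {x84, x85} ∈ τ ✓.
  V = {[x83=x86], [x84=x85]}: π^{-1}(V) = {x83, x84, x85, x86} ∈ τ ✓.
Open sets in the quotient: τ_Q = {{}, {[x84=x85]}, {[x83=x86], [x84=x85]}} (3 elements).


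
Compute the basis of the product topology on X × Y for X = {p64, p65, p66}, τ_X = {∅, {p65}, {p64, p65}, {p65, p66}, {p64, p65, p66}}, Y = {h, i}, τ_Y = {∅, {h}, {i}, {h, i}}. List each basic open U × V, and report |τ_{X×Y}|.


Basis B = {∅ × ∅, {p65} × {h}, {p65} × {i}, {p64, p65} × {h}, {p64, p65} × {i}, {p65} × {h, i}, {p65, p66} × {h}, {p65, p66} × {i}, {p64, p65, p66} × {h}, {p64, p65, p66} × {i}, {p64, p65} × {h, i}, {p65, p66} × {h, i}, {p64, p65, p66} × {h, i}}; |τ_{X×Y}| = 25.

Enumerate products U × V with U ∈ τ_X, V ∈ τ_Y (deduplicated):
  ∅ × ∅ = {} (∅)
  {p65} × {h} = {(p65,h)}
  {p65} × {i} = {(p65,i)}
  {p64, p65} × {h} = {(p64,h), (p65,h)}
  {p64, p65} × {i} = {(p64,i), (p65,i)}
  {p65} × {h, i} = {(p65,h), (p65,i)}
  {p65, p66} × {h} = {(p65,h), (p66,h)}
  {p65, p66} × {i} = {(p65,i), (p66,i)}
  {p64, p65, p66} × {h} = {(p64,h), (p65,h), (p66,h)}
  {p64, p65, p66} × {i} = {(p64,i), (p65,i), (p66,i)}
  {p64, p65} × {h, i} = {(p64,h), (p64,i), (p65,h), (p65,i)}
  {p65, p66} × {h, i} = {(p65,h), (p65,i), (p66,h), (p66,i)}
  {p64, p65, p66} × {h, i} = {(p64,h), (p64,i), (p65,h), (p65,i), (p66,h), (p66,i)}
These 13 distinct sets form the basis B.
Close under arbitrary unions to get τ_{X×Y}; counting gives |τ_{X×Y}| = 25.


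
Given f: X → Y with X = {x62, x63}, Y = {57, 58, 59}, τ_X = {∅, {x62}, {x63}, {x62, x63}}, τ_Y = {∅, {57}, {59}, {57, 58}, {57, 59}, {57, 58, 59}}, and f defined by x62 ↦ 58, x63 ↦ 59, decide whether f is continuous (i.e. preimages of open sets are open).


f IS continuous.

Compute f^{-1}(U) for each U ∈ τ_Y:
  U = ∅: f^{-1}(U) = ∅ ∈ τ_X ✓.
  U = {57}: f^{-1}(U) = ∅ ∈ τ_X ✓.
  U = {59}: f^{-1}(U) = {x63} ∈ τ_X ✓.
  U = {57, 58}: f^{-1}(U) = {x62} ∈ τ_X ✓.
  U = {57, 59}: f^{-1}(U) = {x63} ∈ τ_X ✓.
  U = {57, 58, 59}: f^{-1}(U) = {x62, x63} ∈ τ_X ✓.
Every preimage lies in τ_X, so f IS continuous.


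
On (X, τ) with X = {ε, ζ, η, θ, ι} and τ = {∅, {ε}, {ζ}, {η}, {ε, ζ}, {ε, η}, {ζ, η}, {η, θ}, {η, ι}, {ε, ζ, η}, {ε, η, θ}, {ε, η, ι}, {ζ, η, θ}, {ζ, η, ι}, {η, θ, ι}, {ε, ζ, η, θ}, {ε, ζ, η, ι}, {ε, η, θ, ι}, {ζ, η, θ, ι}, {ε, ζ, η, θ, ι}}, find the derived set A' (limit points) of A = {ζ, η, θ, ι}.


A' = {θ, ι}

For each x ∈ X, list the open sets U ∈ τ with x ∈ U, then check whether U ∩ (A ∖ {x}) ≠ ∅ for every such U.
  x = ε: open {ε} ∋ x has {ε} ∩ (A ∖ {ε}) = ∅, so x is NOT a limit point.
  x = ζ: open {ζ} ∋ x has {ζ} ∩ (A ∖ {ζ}) = ∅, so x is NOT a limit point.
  x = η: open {η} ∋ x has {η} ∩ (A ∖ {η}) = ∅, so x is NOT a limit point.
  x = θ: opens ∋ x are {η, θ}, {ε, η, θ}, {ζ, η, θ}, {η, θ, ι}, {ε, ζ, η, θ}, {ε, η, θ, ι}, {ζ, η, θ, ι}, {ε, ζ, η, θ, ι}; each meets A ∖ {θ}, so x IS a limit point.
  x = ι: opens ∋ x are {η, ι}, {ε, η, ι}, {ζ, η, ι}, {η, θ, ι}, {ε, ζ, η, ι}, {ε, η, θ, ι}, {ζ, η, θ, ι}, {ε, ζ, η, θ, ι}; each meets A ∖ {ι}, so x IS a limit point.
Collecting: A' = {θ, ι}.


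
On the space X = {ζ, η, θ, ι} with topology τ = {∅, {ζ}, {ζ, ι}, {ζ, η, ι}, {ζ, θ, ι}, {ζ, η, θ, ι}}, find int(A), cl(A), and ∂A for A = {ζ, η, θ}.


int(A) = {ζ}, cl(A) = {ζ, η, θ, ι}, ∂A = {η, θ, ι}.

Closed sets in (X, τ) are complements of opens:
  closed(X, τ) = {∅, {η}, {θ}, {η, θ}, {η, θ, ι}, {ζ, η, θ, ι}}.
int(A) = ⋃ {U ∈ τ : U ⊆ A}. Opens contained in A: ∅, {ζ}.
Taking the union of these: int(A) = {ζ}.
cl(A) = ⋂ {C closed : A ⊆ C}. Closed sets containing A: {ζ, η, θ, ι}.
Intersecting these: cl(A) = {ζ, η, θ, ι}.
∂A = cl(A) ∖ int(A) = {ζ, η, θ, ι} ∖ {ζ} = {η, θ, ι}.


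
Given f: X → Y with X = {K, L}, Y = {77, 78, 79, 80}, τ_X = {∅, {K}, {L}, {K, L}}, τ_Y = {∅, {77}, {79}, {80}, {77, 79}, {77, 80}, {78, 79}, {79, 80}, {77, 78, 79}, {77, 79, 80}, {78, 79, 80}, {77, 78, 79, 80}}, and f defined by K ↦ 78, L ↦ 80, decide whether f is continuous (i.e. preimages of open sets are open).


f IS continuous.

Compute f^{-1}(U) for each U ∈ τ_Y:
  U = ∅: f^{-1}(U) = ∅ ∈ τ_X ✓.
  U = {77}: f^{-1}(U) = ∅ ∈ τ_X ✓.
  U = {79}: f^{-1}(U) = ∅ ∈ τ_X ✓.
  U = {80}: f^{-1}(U) = {L} ∈ τ_X ✓.
  U = {77, 79}: f^{-1}(U) = ∅ ∈ τ_X ✓.
  U = {77, 80}: f^{-1}(U) = {L} ∈ τ_X ✓.
  U = {78, 79}: f^{-1}(U) = {K} ∈ τ_X ✓.
  U = {79, 80}: f^{-1}(U) = {L} ∈ τ_X ✓.
  U = {77, 78, 79}: f^{-1}(U) = {K} ∈ τ_X ✓.
  U = {77, 79, 80}: f^{-1}(U) = {L} ∈ τ_X ✓.
  U = {78, 79, 80}: f^{-1}(U) = {K, L} ∈ τ_X ✓.
  U = {77, 78, 79, 80}: f^{-1}(U) = {K, L} ∈ τ_X ✓.
Every preimage lies in τ_X, so f IS continuous.


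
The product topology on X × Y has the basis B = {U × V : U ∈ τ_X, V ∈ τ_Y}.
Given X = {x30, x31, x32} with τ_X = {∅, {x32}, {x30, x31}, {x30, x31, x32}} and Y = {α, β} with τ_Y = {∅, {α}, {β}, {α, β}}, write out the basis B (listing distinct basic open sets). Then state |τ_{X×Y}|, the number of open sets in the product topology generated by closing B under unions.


Basis B = {∅ × ∅, {x32} × {α}, {x32} × {β}, {x30, x31} × {α}, {x30, x31} × {β}, {x32} × {α, β}, {x30, x31, x32} × {α}, {x30, x31, x32} × {β}, {x30, x31} × {α, β}, {x30, x31, x32} × {α, β}}; |τ_{X×Y}| = 16.

Enumerate products U × V with U ∈ τ_X, V ∈ τ_Y (deduplicated):
  ∅ × ∅ = {} (∅)
  {x32} × {α} = {(x32,α)}
  {x32} × {β} = {(x32,β)}
  {x30, x31} × {α} = {(x30,α), (x31,α)}
  {x30, x31} × {β} = {(x30,β), (x31,β)}
  {x32} × {α, β} = {(x32,α), (x32,β)}
  {x30, x31, x32} × {α} = {(x30,α), (x31,α), (x32,α)}
  {x30, x31, x32} × {β} = {(x30,β), (x31,β), (x32,β)}
  {x30, x31} × {α, β} = {(x30,α), (x30,β), (x31,α), (x31,β)}
  {x30, x31, x32} × {α, β} = {(x30,α), (x30,β), (x31,α), (x31,β), (x32,α), (x32,β)}
These 10 distinct sets form the basis B.
Close under arbitrary unions to get τ_{X×Y}; counting gives |τ_{X×Y}| = 16.


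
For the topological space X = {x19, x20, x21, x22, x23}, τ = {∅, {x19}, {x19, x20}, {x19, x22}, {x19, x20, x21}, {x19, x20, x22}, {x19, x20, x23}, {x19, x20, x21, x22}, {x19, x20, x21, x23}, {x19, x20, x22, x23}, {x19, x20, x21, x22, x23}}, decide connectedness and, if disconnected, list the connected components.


(X, τ) is connected.

Find clopen sets (U ∈ τ with X ∖ U ∈ τ):
  U = ∅, X ∖ U = {x19, x20, x21, x22, x23} — both open, so U is clopen.
  U = {x19, x20, x21, x22, x23}, X ∖ U = ∅ — both open, so U is clopen.
Only trivial clopens (∅ and X) exist, so (X, τ) is connected.
Compute connected components by grouping points that agree on all clopens:
  component: {x19, x20, x21, x22, x23}


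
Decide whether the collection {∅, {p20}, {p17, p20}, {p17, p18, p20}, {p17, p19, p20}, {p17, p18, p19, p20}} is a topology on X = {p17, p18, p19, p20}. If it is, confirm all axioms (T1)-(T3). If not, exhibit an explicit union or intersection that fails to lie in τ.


τ IS a topology on X.

Axiom (T1): ∅ ∈ τ? Yes; X ∈ τ? Yes.
Axiom (T2/T3): check pairwise unions and intersections of members of τ.
All pairwise intersections and unions checked — each lies in τ. Therefore τ satisfies (T1), (T2), (T3): it IS a topology on X.


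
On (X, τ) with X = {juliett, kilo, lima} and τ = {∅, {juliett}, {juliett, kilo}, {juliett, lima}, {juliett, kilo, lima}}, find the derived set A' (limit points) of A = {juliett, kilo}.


A' = {kilo, lima}

For each x ∈ X, list the open sets U ∈ τ with x ∈ U, then check whether U ∩ (A ∖ {x}) ≠ ∅ for every such U.
  x = juliett: open {juliett} ∋ x has {juliett} ∩ (A ∖ {juliett}) = ∅, so x is NOT a limit point.
  x = kilo: opens ∋ x are {juliett, kilo}, {juliett, kilo, lima}; each meets A ∖ {kilo}, so x IS a limit point.
  x = lima: opens ∋ x are {juliett, lima}, {juliett, kilo, lima}; each meets A ∖ {lima}, so x IS a limit point.
Collecting: A' = {kilo, lima}.


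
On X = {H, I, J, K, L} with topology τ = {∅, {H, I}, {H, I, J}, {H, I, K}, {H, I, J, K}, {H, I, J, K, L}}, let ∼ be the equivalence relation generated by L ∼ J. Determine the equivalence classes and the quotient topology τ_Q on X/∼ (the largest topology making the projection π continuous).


X/∼ = {[H], [I], [J=L], [K]}; |τ_Q| = 4.

Equivalence classes: [H], [I], [J=L], [K].
Quotient map π: X → X/∼ sends H ↦ [H], I ↦ [I], J ↦ [J=L], K ↦ [K], L ↦ [J=L].
For each subset V ⊆ X/∼, compute π^{-1}(V) ⊆ X and check whether π^{-1}(V) ∈ τ. V is open in τ_Q iff π^{-1}(V) ∈ τ.
  V = {}: π^{-1}(V) = ∅ ∈ τ ✓.
  V = {[H]}: π^{-1}(V) = {H} ∉ τ ✗.
  V = {[I]}: π^{-1}(V) = {I} ∉ τ ✗.
  V = {[H], [I]}: π^{-1}(V) = {H, I} ∈ τ ✓.
  V = {[J=L]}: π^{-1}(V) = {J, L} ∉ τ ✗.
  V = {[H], [J=L]}: π^{-1}(V) = {H, J, L} ∉ τ ✗.
  V = {[I], [J=L]}: π^{-1}(V) = {I, J, L} ∉ τ ✗.
  V = {[H], [I], [J=L]}: π^{-1}(V) = {H, I, J, L} ∉ τ ✗.
  V = {[K]}: π^{-1}(V) = {K} ∉ τ ✗.
  V = {[H], [K]}: π^{-1}(V) = {H, K} ∉ τ ✗.
  V = {[I], [K]}: π^{-1}(V) = {I, K} ∉ τ ✗.
  V = {[H], [I], [K]}: π^{-1}(V) = {H, I, K} ∈ τ ✓.
  V = {[J=L], [K]}: π^{-1}(V) = {J, K, L} ∉ τ ✗.
  V = {[H], [J=L], [K]}: π^{-1}(V) = {H, J, K, L} ∉ τ ✗.
  V = {[I], [J=L], [K]}: π^{-1}(V) = {I, J, K, L} ∉ τ ✗.
  V = {[H], [I], [J=L], [K]}: π^{-1}(V) = {H, I, J, K, L} ∈ τ ✓.
Open sets in the quotient: τ_Q = {{}, {[H], [I]}, {[H], [I], [K]}, {[H], [I], [J=L], [K]}} (4 elements).


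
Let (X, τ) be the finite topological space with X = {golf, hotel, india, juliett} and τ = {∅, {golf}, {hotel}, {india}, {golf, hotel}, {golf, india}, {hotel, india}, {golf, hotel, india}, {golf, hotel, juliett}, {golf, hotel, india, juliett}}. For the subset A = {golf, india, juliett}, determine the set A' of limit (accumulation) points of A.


A' = {juliett}

For each x ∈ X, list the open sets U ∈ τ with x ∈ U, then check whether U ∩ (A ∖ {x}) ≠ ∅ for every such U.
  x = golf: open {golf} ∋ x has {golf} ∩ (A ∖ {golf}) = ∅, so x is NOT a limit point.
  x = hotel: open {hotel} ∋ x has {hotel} ∩ (A ∖ {hotel}) = ∅, so x is NOT a limit point.
  x = india: open {india} ∋ x has {india} ∩ (A ∖ {india}) = ∅, so x is NOT a limit point.
  x = juliett: opens ∋ x are {golf, hotel, juliett}, {golf, hotel, india, juliett}; each meets A ∖ {juliett}, so x IS a limit point.
Collecting: A' = {juliett}.


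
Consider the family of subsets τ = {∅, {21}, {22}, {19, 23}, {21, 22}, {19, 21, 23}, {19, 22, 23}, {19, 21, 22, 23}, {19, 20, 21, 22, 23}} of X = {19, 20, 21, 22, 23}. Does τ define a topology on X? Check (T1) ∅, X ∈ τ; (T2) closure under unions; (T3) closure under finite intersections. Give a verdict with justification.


τ IS a topology on X.

Axiom (T1): ∅ ∈ τ? Yes; X ∈ τ? Yes.
Axiom (T2/T3): check pairwise unions and intersections of members of τ.
All pairwise intersections and unions checked — each lies in τ. Therefore τ satisfies (T1), (T2), (T3): it IS a topology on X.


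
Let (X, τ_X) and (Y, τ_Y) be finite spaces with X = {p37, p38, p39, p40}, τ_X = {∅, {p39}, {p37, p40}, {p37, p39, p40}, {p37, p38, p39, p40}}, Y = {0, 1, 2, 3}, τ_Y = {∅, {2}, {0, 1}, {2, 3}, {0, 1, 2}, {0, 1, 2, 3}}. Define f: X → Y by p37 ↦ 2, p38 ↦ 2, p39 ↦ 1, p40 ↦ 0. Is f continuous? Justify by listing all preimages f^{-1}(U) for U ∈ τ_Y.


f is NOT continuous.

Compute f^{-1}(U) for each U ∈ τ_Y:
  U = ∅: f^{-1}(U) = ∅ ∈ τ_X ✓.
  U = {2}: f^{-1}(U) = {p37, p38} ∉ τ_X ✗.
  U = {0, 1}: f^{-1}(U) = {p39, p40} ∉ τ_X ✗.
  U = {2, 3}: f^{-1}(U) = {p37, p38} ∉ τ_X ✗.
  U = {0, 1, 2}: f^{-1}(U) = {p37, p38, p39, p40} ∈ τ_X ✓.
  U = {0, 1, 2, 3}: f^{-1}(U) = {p37, p38, p39, p40} ∈ τ_X ✓.
Found U = {2} with f^{-1}(U) = {p37, p38} not in τ_X. Therefore f is NOT continuous.


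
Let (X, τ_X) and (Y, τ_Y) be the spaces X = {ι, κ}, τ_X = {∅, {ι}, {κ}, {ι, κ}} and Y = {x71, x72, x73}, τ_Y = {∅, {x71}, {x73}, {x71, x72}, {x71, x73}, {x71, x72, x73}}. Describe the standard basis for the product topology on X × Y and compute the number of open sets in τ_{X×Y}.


Basis B = {∅ × ∅, {ι} × {x71}, {ι} × {x73}, {κ} × {x71}, {κ} × {x73}, {ι} × {x71, x72}, {ι} × {x71, x73}, {ι, κ} × {x71}, {ι, κ} × {x73}, {κ} × {x71, x72}, {κ} × {x71, x73}, {ι} × {x71, x72, x73}, {κ} × {x71, x72, x73}, {ι, κ} × {x71, x72}, {ι, κ} × {x71, x73}, {ι, κ} × {x71, x72, x73}}; |τ_{X×Y}| = 36.

Enumerate products U × V with U ∈ τ_X, V ∈ τ_Y (deduplicated):
  ∅ × ∅ = {} (∅)
  {ι} × {x71} = {(ι,x71)}
  {ι} × {x73} = {(ι,x73)}
  {κ} × {x71} = {(κ,x71)}
  {κ} × {x73} = {(κ,x73)}
  {ι} × {x71, x72} = {(ι,x71), (ι,x72)}
  {ι} × {x71, x73} = {(ι,x71), (ι,x73)}
  {ι, κ} × {x71} = {(ι,x71), (κ,x71)}
  {ι, κ} × {x73} = {(ι,x73), (κ,x73)}
  {κ} × {x71, x72} = {(κ,x71), (κ,x72)}
  {κ} × {x71, x73} = {(κ,x71), (κ,x73)}
  {ι} × {x71, x72, x73} = {(ι,x71), (ι,x72), (ι,x73)}
  {κ} × {x71, x72, x73} = {(κ,x71), (κ,x72), (κ,x73)}
  {ι, κ} × {x71, x72} = {(ι,x71), (ι,x72), (κ,x71), (κ,x72)}
  {ι, κ} × {x71, x73} = {(ι,x71), (ι,x73), (κ,x71), (κ,x73)}
  {ι, κ} × {x71, x72, x73} = {(ι,x71), (ι,x72), (ι,x73), (κ,x71), (κ,x72), (κ,x73)}
These 16 distinct sets form the basis B.
Close under arbitrary unions to get τ_{X×Y}; counting gives |τ_{X×Y}| = 36.


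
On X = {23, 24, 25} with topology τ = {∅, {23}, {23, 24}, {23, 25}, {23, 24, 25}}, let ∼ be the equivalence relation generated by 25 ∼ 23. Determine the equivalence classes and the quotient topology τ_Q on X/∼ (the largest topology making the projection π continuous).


X/∼ = {[23=25], [24]}; |τ_Q| = 3.

Equivalence classes: [23=25], [24].
Quotient map π: X → X/∼ sends 23 ↦ [23=25], 24 ↦ [24], 25 ↦ [23=25].
For each subset V ⊆ X/∼, compute π^{-1}(V) ⊆ X and check whether π^{-1}(V) ∈ τ. V is open in τ_Q iff π^{-1}(V) ∈ τ.
  V = {}: π^{-1}(V) = ∅ ∈ τ ✓.
  V = {[23=25]}: π^{-1}(V) = {23, 25} ∈ τ ✓.
  V = {[24]}: π^{-1}(V) = {24} ∉ τ ✗.
  V = {[23=25], [24]}: π^{-1}(V) = {23, 24, 25} ∈ τ ✓.
Open sets in the quotient: τ_Q = {{}, {[23=25]}, {[23=25], [24]}} (3 elements).


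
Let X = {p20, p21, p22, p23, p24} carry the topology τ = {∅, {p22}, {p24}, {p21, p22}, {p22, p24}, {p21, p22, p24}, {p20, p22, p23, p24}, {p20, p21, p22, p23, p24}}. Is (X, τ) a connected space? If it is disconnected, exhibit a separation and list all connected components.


(X, τ) is connected.

Find clopen sets (U ∈ τ with X ∖ U ∈ τ):
  U = ∅, X ∖ U = {p20, p21, p22, p23, p24} — both open, so U is clopen.
  U = {p20, p21, p22, p23, p24}, X ∖ U = ∅ — both open, so U is clopen.
Only trivial clopens (∅ and X) exist, so (X, τ) is connected.
Compute connected components by grouping points that agree on all clopens:
  component: {p20, p21, p22, p23, p24}


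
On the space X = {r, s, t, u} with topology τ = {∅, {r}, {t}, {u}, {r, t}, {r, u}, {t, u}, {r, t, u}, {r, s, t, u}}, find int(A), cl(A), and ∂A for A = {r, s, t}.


int(A) = {r, t}, cl(A) = {r, s, t}, ∂A = {s}.

Closed sets in (X, τ) are complements of opens:
  closed(X, τ) = {∅, {s}, {r, s}, {s, t}, {s, u}, {r, s, t}, {r, s, u}, {s, t, u}, {r, s, t, u}}.
int(A) = ⋃ {U ∈ τ : U ⊆ A}. Opens contained in A: ∅, {r}, {t}, {r, t}.
Taking the union of these: int(A) = {r, t}.
cl(A) = ⋂ {C closed : A ⊆ C}. Closed sets containing A: {r, s, t}, {r, s, t, u}.
Intersecting these: cl(A) = {r, s, t}.
∂A = cl(A) ∖ int(A) = {r, s, t} ∖ {r, t} = {s}.


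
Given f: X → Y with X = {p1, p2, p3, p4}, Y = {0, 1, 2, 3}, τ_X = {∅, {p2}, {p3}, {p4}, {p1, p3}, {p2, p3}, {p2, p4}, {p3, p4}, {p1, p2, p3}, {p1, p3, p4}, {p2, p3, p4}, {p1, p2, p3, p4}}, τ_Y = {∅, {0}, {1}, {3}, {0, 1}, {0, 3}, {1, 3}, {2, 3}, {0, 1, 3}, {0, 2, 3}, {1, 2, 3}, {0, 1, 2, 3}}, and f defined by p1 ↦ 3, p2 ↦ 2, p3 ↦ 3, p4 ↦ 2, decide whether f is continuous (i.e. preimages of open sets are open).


f IS continuous.

Compute f^{-1}(U) for each U ∈ τ_Y:
  U = ∅: f^{-1}(U) = ∅ ∈ τ_X ✓.
  U = {0}: f^{-1}(U) = ∅ ∈ τ_X ✓.
  U = {1}: f^{-1}(U) = ∅ ∈ τ_X ✓.
  U = {3}: f^{-1}(U) = {p1, p3} ∈ τ_X ✓.
  U = {0, 1}: f^{-1}(U) = ∅ ∈ τ_X ✓.
  U = {0, 3}: f^{-1}(U) = {p1, p3} ∈ τ_X ✓.
  U = {1, 3}: f^{-1}(U) = {p1, p3} ∈ τ_X ✓.
  U = {2, 3}: f^{-1}(U) = {p1, p2, p3, p4} ∈ τ_X ✓.
  U = {0, 1, 3}: f^{-1}(U) = {p1, p3} ∈ τ_X ✓.
  U = {0, 2, 3}: f^{-1}(U) = {p1, p2, p3, p4} ∈ τ_X ✓.
  U = {1, 2, 3}: f^{-1}(U) = {p1, p2, p3, p4} ∈ τ_X ✓.
  U = {0, 1, 2, 3}: f^{-1}(U) = {p1, p2, p3, p4} ∈ τ_X ✓.
Every preimage lies in τ_X, so f IS continuous.


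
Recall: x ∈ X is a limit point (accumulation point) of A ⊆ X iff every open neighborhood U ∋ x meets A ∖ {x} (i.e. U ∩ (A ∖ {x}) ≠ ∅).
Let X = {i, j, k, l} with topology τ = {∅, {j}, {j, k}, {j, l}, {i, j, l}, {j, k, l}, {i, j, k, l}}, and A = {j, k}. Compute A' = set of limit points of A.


A' = {i, k, l}

For each x ∈ X, list the open sets U ∈ τ with x ∈ U, then check whether U ∩ (A ∖ {x}) ≠ ∅ for every such U.
  x = i: opens ∋ x are {i, j, l}, {i, j, k, l}; each meets A ∖ {i}, so x IS a limit point.
  x = j: open {j} ∋ x has {j} ∩ (A ∖ {j}) = ∅, so x is NOT a limit point.
  x = k: opens ∋ x are {j, k}, {j, k, l}, {i, j, k, l}; each meets A ∖ {k}, so x IS a limit point.
  x = l: opens ∋ x are {j, l}, {i, j, l}, {j, k, l}, {i, j, k, l}; each meets A ∖ {l}, so x IS a limit point.
Collecting: A' = {i, k, l}.


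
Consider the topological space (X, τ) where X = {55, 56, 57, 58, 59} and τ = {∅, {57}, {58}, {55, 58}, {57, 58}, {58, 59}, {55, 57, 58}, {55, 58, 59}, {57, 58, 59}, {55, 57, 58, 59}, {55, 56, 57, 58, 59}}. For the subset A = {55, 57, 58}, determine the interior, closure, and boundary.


int(A) = {55, 57, 58}, cl(A) = {55, 56, 57, 58, 59}, ∂A = {56, 59}.

Closed sets in (X, τ) are complements of opens:
  closed(X, τ) = {∅, {56}, {55, 56}, {56, 57}, {56, 59}, {55, 56, 57}, {55, 56, 59}, {56, 57, 59}, {55, 56, 57, 59}, {55, 56, 58, 59}, {55, 56, 57, 58, 59}}.
int(A) = ⋃ {U ∈ τ : U ⊆ A}. Opens contained in A: ∅, {57}, {58}, {55, 58}, {57, 58}, {55, 57, 58}.
Taking the union of these: int(A) = {55, 57, 58}.
cl(A) = ⋂ {C closed : A ⊆ C}. Closed sets containing A: {55, 56, 57, 58, 59}.
Intersecting these: cl(A) = {55, 56, 57, 58, 59}.
∂A = cl(A) ∖ int(A) = {55, 56, 57, 58, 59} ∖ {55, 57, 58} = {56, 59}.


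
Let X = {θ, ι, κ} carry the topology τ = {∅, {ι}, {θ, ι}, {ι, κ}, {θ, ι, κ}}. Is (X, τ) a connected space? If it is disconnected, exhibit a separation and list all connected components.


(X, τ) is connected.

Find clopen sets (U ∈ τ with X ∖ U ∈ τ):
  U = ∅, X ∖ U = {θ, ι, κ} — both open, so U is clopen.
  U = {θ, ι, κ}, X ∖ U = ∅ — both open, so U is clopen.
Only trivial clopens (∅ and X) exist, so (X, τ) is connected.
Compute connected components by grouping points that agree on all clopens:
  component: {θ, ι, κ}


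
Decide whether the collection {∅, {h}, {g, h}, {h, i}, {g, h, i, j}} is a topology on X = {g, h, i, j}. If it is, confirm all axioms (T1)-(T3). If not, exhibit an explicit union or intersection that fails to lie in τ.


τ is NOT a topology on X.

Axiom (T1): ∅ ∈ τ? Yes; X ∈ τ? Yes.
Axiom (T2/T3): check pairwise unions and intersections of members of τ.
Counterexample for (T2): {g, h} ∪ {h, i} = {g, h, i} ∉ τ. Therefore τ is NOT a topology.


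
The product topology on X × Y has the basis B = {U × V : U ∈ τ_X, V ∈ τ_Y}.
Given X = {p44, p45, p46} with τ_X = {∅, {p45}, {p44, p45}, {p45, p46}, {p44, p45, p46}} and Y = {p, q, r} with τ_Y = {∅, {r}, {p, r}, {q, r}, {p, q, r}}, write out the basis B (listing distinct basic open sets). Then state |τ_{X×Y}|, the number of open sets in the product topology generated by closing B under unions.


Basis B = {∅ × ∅, {p45} × {r}, {p44, p45} × {r}, {p45} × {p, r}, {p45} × {q, r}, {p45, p46} × {r}, {p44, p45, p46} × {r}, {p45} × {p, q, r}, {p44, p45} × {p, r}, {p44, p45} × {q, r}, {p45, p46} × {p, r}, {p45, p46} × {q, r}, {p44, p45} × {p, q, r}, {p44, p45, p46} × {p, r}, {p44, p45, p46} × {q, r}, {p45, p46} × {p, q, r}, {p44, p45, p46} × {p, q, r}}; |τ_{X×Y}| = 48.

Enumerate products U × V with U ∈ τ_X, V ∈ τ_Y (deduplicated):
  ∅ × ∅ = {} (∅)
  {p45} × {r} = {(p45,r)}
  {p44, p45} × {r} = {(p44,r), (p45,r)}
  {p45} × {p, r} = {(p45,p), (p45,r)}
  {p45} × {q, r} = {(p45,q), (p45,r)}
  {p45, p46} × {r} = {(p45,r), (p46,r)}
  {p44, p45, p46} × {r} = {(p44,r), (p45,r), (p46,r)}
  {p45} × {p, q, r} = {(p45,p), (p45,q), (p45,r)}
  {p44, p45} × {p, r} = {(p44,p), (p44,r), (p45,p), (p45,r)}
  {p44, p45} × {q, r} = {(p44,q), (p44,r), (p45,q), (p45,r)}
  {p45, p46} × {p, r} = {(p45,p), (p45,r), (p46,p), (p46,r)}
  {p45, p46} × {q, r} = {(p45,q), (p45,r), (p46,q), (p46,r)}
  {p44, p45} × {p, q, r} = {(p44,p), (p44,q), (p44,r), (p45,p), (p45,q), (p45,r)}
  {p44, p45, p46} × {p, r} = {(p44,p), (p44,r), (p45,p), (p45,r), (p46,p), (p46,r)}
  {p44, p45, p46} × {q, r} = {(p44,q), (p44,r), (p45,q), (p45,r), (p46,q), (p46,r)}
  {p45, p46} × {p, q, r} = {(p45,p), (p45,q), (p45,r), (p46,p), (p46,q), (p46,r)}
  {p44, p45, p46} × {p, q, r} = {(p44,p), (p44,q), (p44,r), (p45,p), (p45,q), (p45,r), (p46,p), (p46,q), (p46,r)}
These 17 distinct sets form the basis B.
Close under arbitrary unions to get τ_{X×Y}; counting gives |τ_{X×Y}| = 48.


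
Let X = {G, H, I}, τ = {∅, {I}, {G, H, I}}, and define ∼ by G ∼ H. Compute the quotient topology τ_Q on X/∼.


X/∼ = {[G=H], [I]}; |τ_Q| = 3.

Equivalence classes: [G=H], [I].
Quotient map π: X → X/∼ sends G ↦ [G=H], H ↦ [G=H], I ↦ [I].
For each subset V ⊆ X/∼, compute π^{-1}(V) ⊆ X and check whether π^{-1}(V) ∈ τ. V is open in τ_Q iff π^{-1}(V) ∈ τ.
  V = {}: π^{-1}(V) = ∅ ∈ τ ✓.
  V = {[G=H]}: π^{-1}(V) = {G, H} ∉ τ ✗.
  V = {[I]}: π^{-1}(V) = {I} ∈ τ ✓.
  V = {[G=H], [I]}: π^{-1}(V) = {G, H, I} ∈ τ ✓.
Open sets in the quotient: τ_Q = {{}, {[I]}, {[G=H], [I]}} (3 elements).


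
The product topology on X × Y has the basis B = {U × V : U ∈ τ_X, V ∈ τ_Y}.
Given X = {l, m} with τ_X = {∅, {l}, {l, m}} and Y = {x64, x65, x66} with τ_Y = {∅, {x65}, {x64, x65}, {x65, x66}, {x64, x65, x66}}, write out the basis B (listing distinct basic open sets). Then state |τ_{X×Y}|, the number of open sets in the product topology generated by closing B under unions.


Basis B = {∅ × ∅, {l} × {x65}, {l} × {x64, x65}, {l} × {x65, x66}, {l, m} × {x65}, {l} × {x64, x65, x66}, {l, m} × {x64, x65}, {l, m} × {x65, x66}, {l, m} × {x64, x65, x66}}; |τ_{X×Y}| = 14.

Enumerate products U × V with U ∈ τ_X, V ∈ τ_Y (deduplicated):
  ∅ × ∅ = {} (∅)
  {l} × {x65} = {(l,x65)}
  {l} × {x64, x65} = {(l,x64), (l,x65)}
  {l} × {x65, x66} = {(l,x65), (l,x66)}
  {l, m} × {x65} = {(l,x65), (m,x65)}
  {l} × {x64, x65, x66} = {(l,x64), (l,x65), (l,x66)}
  {l, m} × {x64, x65} = {(l,x64), (l,x65), (m,x64), (m,x65)}
  {l, m} × {x65, x66} = {(l,x65), (l,x66), (m,x65), (m,x66)}
  {l, m} × {x64, x65, x66} = {(l,x64), (l,x65), (l,x66), (m,x64), (m,x65), (m,x66)}
These 9 distinct sets form the basis B.
Close under arbitrary unions to get τ_{X×Y}; counting gives |τ_{X×Y}| = 14.


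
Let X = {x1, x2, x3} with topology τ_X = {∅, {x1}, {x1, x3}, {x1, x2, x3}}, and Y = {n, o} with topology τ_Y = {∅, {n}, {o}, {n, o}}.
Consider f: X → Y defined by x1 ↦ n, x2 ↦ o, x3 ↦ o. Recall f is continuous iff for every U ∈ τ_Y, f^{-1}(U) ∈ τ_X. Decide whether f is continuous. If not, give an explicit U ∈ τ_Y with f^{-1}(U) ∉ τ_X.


f is NOT continuous.

Compute f^{-1}(U) for each U ∈ τ_Y:
  U = ∅: f^{-1}(U) = ∅ ∈ τ_X ✓.
  U = {n}: f^{-1}(U) = {x1} ∈ τ_X ✓.
  U = {o}: f^{-1}(U) = {x2, x3} ∉ τ_X ✗.
  U = {n, o}: f^{-1}(U) = {x1, x2, x3} ∈ τ_X ✓.
Found U = {o} with f^{-1}(U) = {x2, x3} not in τ_X. Therefore f is NOT continuous.


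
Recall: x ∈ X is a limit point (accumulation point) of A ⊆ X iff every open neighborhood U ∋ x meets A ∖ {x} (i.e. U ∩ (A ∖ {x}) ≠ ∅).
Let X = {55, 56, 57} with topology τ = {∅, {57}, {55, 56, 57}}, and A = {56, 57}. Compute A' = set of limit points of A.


A' = {55, 56}

For each x ∈ X, list the open sets U ∈ τ with x ∈ U, then check whether U ∩ (A ∖ {x}) ≠ ∅ for every such U.
  x = 55: opens ∋ x are {55, 56, 57}; each meets A ∖ {55}, so x IS a limit point.
  x = 56: opens ∋ x are {55, 56, 57}; each meets A ∖ {56}, so x IS a limit point.
  x = 57: open {57} ∋ x has {57} ∩ (A ∖ {57}) = ∅, so x is NOT a limit point.
Collecting: A' = {55, 56}.


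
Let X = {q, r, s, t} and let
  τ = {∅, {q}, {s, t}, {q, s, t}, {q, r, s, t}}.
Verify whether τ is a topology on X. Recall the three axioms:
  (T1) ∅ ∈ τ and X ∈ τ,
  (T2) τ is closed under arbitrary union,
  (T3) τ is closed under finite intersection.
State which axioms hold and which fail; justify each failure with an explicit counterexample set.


τ IS a topology on X.

Axiom (T1): ∅ ∈ τ? Yes; X ∈ τ? Yes.
Axiom (T2/T3): check pairwise unions and intersections of members of τ.
All pairwise intersections and unions checked — each lies in τ. Therefore τ satisfies (T1), (T2), (T3): it IS a topology on X.


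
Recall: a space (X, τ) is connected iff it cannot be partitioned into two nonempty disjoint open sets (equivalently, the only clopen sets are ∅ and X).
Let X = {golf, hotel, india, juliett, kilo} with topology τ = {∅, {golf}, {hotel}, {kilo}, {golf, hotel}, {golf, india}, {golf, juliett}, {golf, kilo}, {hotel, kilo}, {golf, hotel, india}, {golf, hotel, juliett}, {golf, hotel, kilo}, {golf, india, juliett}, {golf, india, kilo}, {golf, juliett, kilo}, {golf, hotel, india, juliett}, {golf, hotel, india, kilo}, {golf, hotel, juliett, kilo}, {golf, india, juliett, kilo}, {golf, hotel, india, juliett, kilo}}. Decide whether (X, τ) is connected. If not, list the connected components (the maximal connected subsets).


(X, τ) is disconnected; components = [{hotel}, {kilo}, {golf, india, juliett}].

Find clopen sets (U ∈ τ with X ∖ U ∈ τ):
  U = ∅, X ∖ U = {golf, hotel, india, juliett, kilo} — both open, so U is clopen.
  U = {hotel}, X ∖ U = {golf, india, juliett, kilo} — both open, so U is clopen.
  U = {kilo}, X ∖ U = {golf, hotel, india, juliett} — both open, so U is clopen.
  U = {hotel, kilo}, X ∖ U = {golf, india, juliett} — both open, so U is clopen.
  U = {golf, india, juliett}, X ∖ U = {hotel, kilo} — both open, so U is clopen.
  U = {golf, hotel, india, juliett}, X ∖ U = {kilo} — both open, so U is clopen.
  U = {golf, india, juliett, kilo}, X ∖ U = {hotel} — both open, so U is clopen.
  U = {golf, hotel, india, juliett, kilo}, X ∖ U = ∅ — both open, so U is clopen.
Nontrivial clopen(s) exist: e.g. {hotel}. So (X, τ) is disconnected.
Compute connected components by grouping points that agree on all clopens:
  component: {hotel}
  component: {kilo}
  component: {golf, india, juliett}


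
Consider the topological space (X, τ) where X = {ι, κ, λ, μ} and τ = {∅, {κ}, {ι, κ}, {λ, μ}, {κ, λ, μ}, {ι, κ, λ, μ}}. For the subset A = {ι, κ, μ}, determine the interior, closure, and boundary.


int(A) = {ι, κ}, cl(A) = {ι, κ, λ, μ}, ∂A = {λ, μ}.

Closed sets in (X, τ) are complements of opens:
  closed(X, τ) = {∅, {ι}, {ι, κ}, {λ, μ}, {ι, λ, μ}, {ι, κ, λ, μ}}.
int(A) = ⋃ {U ∈ τ : U ⊆ A}. Opens contained in A: ∅, {κ}, {ι, κ}.
Taking the union of these: int(A) = {ι, κ}.
cl(A) = ⋂ {C closed : A ⊆ C}. Closed sets containing A: {ι, κ, λ, μ}.
Intersecting these: cl(A) = {ι, κ, λ, μ}.
∂A = cl(A) ∖ int(A) = {ι, κ, λ, μ} ∖ {ι, κ} = {λ, μ}.


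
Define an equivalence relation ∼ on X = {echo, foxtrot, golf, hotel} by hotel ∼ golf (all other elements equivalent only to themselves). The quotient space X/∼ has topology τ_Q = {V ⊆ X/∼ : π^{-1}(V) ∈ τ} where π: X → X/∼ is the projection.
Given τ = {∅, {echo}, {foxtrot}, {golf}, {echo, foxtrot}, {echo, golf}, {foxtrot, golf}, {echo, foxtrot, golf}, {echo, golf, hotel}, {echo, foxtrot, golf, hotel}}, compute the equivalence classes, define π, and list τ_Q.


X/∼ = {[echo], [foxtrot], [golf=hotel]}; |τ_Q| = 6.

Equivalence classes: [echo], [foxtrot], [golf=hotel].
Quotient map π: X → X/∼ sends echo ↦ [echo], foxtrot ↦ [foxtrot], golf ↦ [golf=hotel], hotel ↦ [golf=hotel].
For each subset V ⊆ X/∼, compute π^{-1}(V) ⊆ X and check whether π^{-1}(V) ∈ τ. V is open in τ_Q iff π^{-1}(V) ∈ τ.
  V = {}: π^{-1}(V) = ∅ ∈ τ ✓.
  V = {[echo]}: π^{-1}(V) = {echo} ∈ τ ✓.
  V = {[foxtrot]}: π^{-1}(V) = {foxtrot} ∈ τ ✓.
  V = {[echo], [foxtrot]}: π^{-1}(V) = {echo, foxtrot} ∈ τ ✓.
  V = {[golf=hotel]}: π^{-1}(V) = {golf, hotel} ∉ τ ✗.
  V = {[echo], [golf=hotel]}: π^{-1}(V) = {echo, golf, hotel} ∈ τ ✓.
  V = {[foxtrot], [golf=hotel]}: π^{-1}(V) = {foxtrot, golf, hotel} ∉ τ ✗.
  V = {[echo], [foxtrot], [golf=hotel]}: π^{-1}(V) = {echo, foxtrot, golf, hotel} ∈ τ ✓.
Open sets in the quotient: τ_Q = {{}, {[echo]}, {[foxtrot]}, {[echo], [foxtrot]}, {[echo], [golf=hotel]}, {[echo], [foxtrot], [golf=hotel]}} (6 elements).


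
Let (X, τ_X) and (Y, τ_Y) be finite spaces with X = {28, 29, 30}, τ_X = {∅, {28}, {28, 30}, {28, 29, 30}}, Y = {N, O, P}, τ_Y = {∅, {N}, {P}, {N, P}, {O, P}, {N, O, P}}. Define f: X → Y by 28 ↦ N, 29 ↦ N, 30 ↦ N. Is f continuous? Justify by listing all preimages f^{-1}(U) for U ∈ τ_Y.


f IS continuous.

Compute f^{-1}(U) for each U ∈ τ_Y:
  U = ∅: f^{-1}(U) = ∅ ∈ τ_X ✓.
  U = {N}: f^{-1}(U) = {28, 29, 30} ∈ τ_X ✓.
  U = {P}: f^{-1}(U) = ∅ ∈ τ_X ✓.
  U = {N, P}: f^{-1}(U) = {28, 29, 30} ∈ τ_X ✓.
  U = {O, P}: f^{-1}(U) = ∅ ∈ τ_X ✓.
  U = {N, O, P}: f^{-1}(U) = {28, 29, 30} ∈ τ_X ✓.
Every preimage lies in τ_X, so f IS continuous.


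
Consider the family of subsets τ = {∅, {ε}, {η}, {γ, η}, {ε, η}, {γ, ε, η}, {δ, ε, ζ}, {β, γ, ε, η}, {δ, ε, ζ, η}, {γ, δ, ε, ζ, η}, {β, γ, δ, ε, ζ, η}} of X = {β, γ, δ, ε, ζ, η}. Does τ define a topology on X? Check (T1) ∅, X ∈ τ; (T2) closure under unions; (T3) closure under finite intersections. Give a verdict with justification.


τ IS a topology on X.

Axiom (T1): ∅ ∈ τ? Yes; X ∈ τ? Yes.
Axiom (T2/T3): check pairwise unions and intersections of members of τ.
All pairwise intersections and unions checked — each lies in τ. Therefore τ satisfies (T1), (T2), (T3): it IS a topology on X.


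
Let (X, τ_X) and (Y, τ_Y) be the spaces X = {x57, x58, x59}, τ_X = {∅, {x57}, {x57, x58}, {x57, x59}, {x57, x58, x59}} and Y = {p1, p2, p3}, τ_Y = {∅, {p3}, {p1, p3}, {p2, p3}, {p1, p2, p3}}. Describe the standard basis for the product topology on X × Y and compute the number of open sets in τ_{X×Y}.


Basis B = {∅ × ∅, {x57} × {p3}, {x57} × {p1, p3}, {x57} × {p2, p3}, {x57, x58} × {p3}, {x57, x59} × {p3}, {x57} × {p1, p2, p3}, {x57, x58, x59} × {p3}, {x57, x58} × {p1, p3}, {x57, x59} × {p1, p3}, {x57, x58} × {p2, p3}, {x57, x59} × {p2, p3}, {x57, x58} × {p1, p2, p3}, {x57, x59} × {p1, p2, p3}, {x57, x58, x59} × {p1, p3}, {x57, x58, x59} × {p2, p3}, {x57, x58, x59} × {p1, p2, p3}}; |τ_{X×Y}| = 48.

Enumerate products U × V with U ∈ τ_X, V ∈ τ_Y (deduplicated):
  ∅ × ∅ = {} (∅)
  {x57} × {p3} = {(x57,p3)}
  {x57} × {p1, p3} = {(x57,p1), (x57,p3)}
  {x57} × {p2, p3} = {(x57,p2), (x57,p3)}
  {x57, x58} × {p3} = {(x57,p3), (x58,p3)}
  {x57, x59} × {p3} = {(x57,p3), (x59,p3)}
  {x57} × {p1, p2, p3} = {(x57,p1), (x57,p2), (x57,p3)}
  {x57, x58, x59} × {p3} = {(x57,p3), (x58,p3), (x59,p3)}
  {x57, x58} × {p1, p3} = {(x57,p1), (x57,p3), (x58,p1), (x58,p3)}
  {x57, x59} × {p1, p3} = {(x57,p1), (x57,p3), (x59,p1), (x59,p3)}
  {x57, x58} × {p2, p3} = {(x57,p2), (x57,p3), (x58,p2), (x58,p3)}
  {x57, x59} × {p2, p3} = {(x57,p2), (x57,p3), (x59,p2), (x59,p3)}
  {x57, x58} × {p1, p2, p3} = {(x57,p1), (x57,p2), (x57,p3), (x58,p1), (x58,p2), (x58,p3)}
  {x57, x59} × {p1, p2, p3} = {(x57,p1), (x57,p2), (x57,p3), (x59,p1), (x59,p2), (x59,p3)}
  {x57, x58, x59} × {p1, p3} = {(x57,p1), (x57,p3), (x58,p1), (x58,p3), (x59,p1), (x59,p3)}
  {x57, x58, x59} × {p2, p3} = {(x57,p2), (x57,p3), (x58,p2), (x58,p3), (x59,p2), (x59,p3)}
  {x57, x58, x59} × {p1, p2, p3} = {(x57,p1), (x57,p2), (x57,p3), (x58,p1), (x58,p2), (x58,p3), (x59,p1), (x59,p2), (x59,p3)}
These 17 distinct sets form the basis B.
Close under arbitrary unions to get τ_{X×Y}; counting gives |τ_{X×Y}| = 48.


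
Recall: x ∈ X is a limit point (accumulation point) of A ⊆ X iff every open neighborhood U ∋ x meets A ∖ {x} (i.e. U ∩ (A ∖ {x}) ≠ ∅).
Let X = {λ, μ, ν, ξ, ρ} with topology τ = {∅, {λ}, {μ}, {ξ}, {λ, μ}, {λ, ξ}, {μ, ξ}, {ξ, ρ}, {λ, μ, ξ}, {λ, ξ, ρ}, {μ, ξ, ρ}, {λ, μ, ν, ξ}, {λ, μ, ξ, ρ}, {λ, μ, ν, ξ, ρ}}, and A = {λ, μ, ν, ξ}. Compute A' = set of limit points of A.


A' = {ν, ρ}

For each x ∈ X, list the open sets U ∈ τ with x ∈ U, then check whether U ∩ (A ∖ {x}) ≠ ∅ for every such U.
  x = λ: open {λ} ∋ x has {λ} ∩ (A ∖ {λ}) = ∅, so x is NOT a limit point.
  x = μ: open {μ} ∋ x has {μ} ∩ (A ∖ {μ}) = ∅, so x is NOT a limit point.
  x = ν: opens ∋ x are {λ, μ, ν, ξ}, {λ, μ, ν, ξ, ρ}; each meets A ∖ {ν}, so x IS a limit point.
  x = ξ: open {ξ} ∋ x has {ξ} ∩ (A ∖ {ξ}) = ∅, so x is NOT a limit point.
  x = ρ: opens ∋ x are {ξ, ρ}, {λ, ξ, ρ}, {μ, ξ, ρ}, {λ, μ, ξ, ρ}, {λ, μ, ν, ξ, ρ}; each meets A ∖ {ρ}, so x IS a limit point.
Collecting: A' = {ν, ρ}.


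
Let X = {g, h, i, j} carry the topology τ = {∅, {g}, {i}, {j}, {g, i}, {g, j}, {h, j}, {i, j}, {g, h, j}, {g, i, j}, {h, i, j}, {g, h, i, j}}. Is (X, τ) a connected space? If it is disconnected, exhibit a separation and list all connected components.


(X, τ) is disconnected; components = [{g}, {i}, {h, j}].

Find clopen sets (U ∈ τ with X ∖ U ∈ τ):
  U = ∅, X ∖ U = {g, h, i, j} — both open, so U is clopen.
  U = {g}, X ∖ U = {h, i, j} — both open, so U is clopen.
  U = {i}, X ∖ U = {g, h, j} — both open, so U is clopen.
  U = {g, i}, X ∖ U = {h, j} — both open, so U is clopen.
  U = {h, j}, X ∖ U = {g, i} — both open, so U is clopen.
  U = {g, h, j}, X ∖ U = {i} — both open, so U is clopen.
  U = {h, i, j}, X ∖ U = {g} — both open, so U is clopen.
  U = {g, h, i, j}, X ∖ U = ∅ — both open, so U is clopen.
Nontrivial clopen(s) exist: e.g. {g, i}. So (X, τ) is disconnected.
Compute connected components by grouping points that agree on all clopens:
  component: {g}
  component: {i}
  component: {h, j}


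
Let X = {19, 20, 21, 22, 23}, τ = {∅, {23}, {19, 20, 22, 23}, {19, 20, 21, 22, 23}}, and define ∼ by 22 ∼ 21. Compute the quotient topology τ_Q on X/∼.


X/∼ = {[19], [20], [21=22], [23]}; |τ_Q| = 3.

Equivalence classes: [19], [20], [21=22], [23].
Quotient map π: X → X/∼ sends 19 ↦ [19], 20 ↦ [20], 21 ↦ [21=22], 22 ↦ [21=22], 23 ↦ [23].
For each subset V ⊆ X/∼, compute π^{-1}(V) ⊆ X and check whether π^{-1}(V) ∈ τ. V is open in τ_Q iff π^{-1}(V) ∈ τ.
  V = {}: π^{-1}(V) = ∅ ∈ τ ✓.
  V = {[19]}: π^{-1}(V) = {19} ∉ τ ✗.
  V = {[20]}: π^{-1}(V) = {20} ∉ τ ✗.
  V = {[19], [20]}: π^{-1}(V) = {19, 20} ∉ τ ✗.
  V = {[21=22]}: π^{-1}(V) = {21, 22} ∉ τ ✗.
  V = {[19], [21=22]}: π^{-1}(V) = {19, 21, 22} ∉ τ ✗.
  V = {[20], [21=22]}: π^{-1}(V) = {20, 21, 22} ∉ τ ✗.
  V = {[19], [20], [21=22]}: π^{-1}(V) = {19, 20, 21, 22} ∉ τ ✗.
  V = {[23]}: π^{-1}(V) = {23} ∈ τ ✓.
  V = {[19], [23]}: π^{-1}(V) = {19, 23} ∉ τ ✗.
  V = {[20], [23]}: π^{-1}(V) = {20, 23} ∉ τ ✗.
  V = {[19], [20], [23]}: π^{-1}(V) = {19, 20, 23} ∉ τ ✗.
  V = {[21=22], [23]}: π^{-1}(V) = {21, 22, 23} ∉ τ ✗.
  V = {[19], [21=22], [23]}: π^{-1}(V) = {19, 21, 22, 23} ∉ τ ✗.
  V = {[20], [21=22], [23]}: π^{-1}(V) = {20, 21, 22, 23} ∉ τ ✗.
  V = {[19], [20], [21=22], [23]}: π^{-1}(V) = {19, 20, 21, 22, 23} ∈ τ ✓.
Open sets in the quotient: τ_Q = {{}, {[23]}, {[19], [20], [21=22], [23]}} (3 elements).


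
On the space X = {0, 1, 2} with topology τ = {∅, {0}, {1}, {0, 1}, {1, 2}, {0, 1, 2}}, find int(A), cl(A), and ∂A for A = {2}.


int(A) = ∅, cl(A) = {2}, ∂A = {2}.

Closed sets in (X, τ) are complements of opens:
  closed(X, τ) = {∅, {0}, {2}, {0, 2}, {1, 2}, {0, 1, 2}}.
int(A) = ⋃ {U ∈ τ : U ⊆ A}. Opens contained in A: ∅.
Taking the union of these: int(A) = ∅.
cl(A) = ⋂ {C closed : A ⊆ C}. Closed sets containing A: {2}, {0, 2}, {1, 2}, {0, 1, 2}.
Intersecting these: cl(A) = {2}.
∂A = cl(A) ∖ int(A) = {2} ∖ ∅ = {2}.


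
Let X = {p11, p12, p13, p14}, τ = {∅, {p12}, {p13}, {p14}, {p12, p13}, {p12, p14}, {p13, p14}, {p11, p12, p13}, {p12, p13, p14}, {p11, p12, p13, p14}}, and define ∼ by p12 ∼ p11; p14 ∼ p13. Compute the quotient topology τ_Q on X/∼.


X/∼ = {[p11=p12], [p13=p14]}; |τ_Q| = 3.

Equivalence classes: [p11=p12], [p13=p14].
Quotient map π: X → X/∼ sends p11 ↦ [p11=p12], p12 ↦ [p11=p12], p13 ↦ [p13=p14], p14 ↦ [p13=p14].
For each subset V ⊆ X/∼, compute π^{-1}(V) ⊆ X and check whether π^{-1}(V) ∈ τ. V is open in τ_Q iff π^{-1}(V) ∈ τ.
  V = {}: π^{-1}(V) = ∅ ∈ τ ✓.
  V = {[p11=p12]}: π^{-1}(V) = {p11, p12} ∉ τ ✗.
  V = {[p13=p14]}: π^{-1}(V) = {p13, p14} ∈ τ ✓.
  V = {[p11=p12], [p13=p14]}: π^{-1}(V) = {p11, p12, p13, p14} ∈ τ ✓.
Open sets in the quotient: τ_Q = {{}, {[p13=p14]}, {[p11=p12], [p13=p14]}} (3 elements).
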